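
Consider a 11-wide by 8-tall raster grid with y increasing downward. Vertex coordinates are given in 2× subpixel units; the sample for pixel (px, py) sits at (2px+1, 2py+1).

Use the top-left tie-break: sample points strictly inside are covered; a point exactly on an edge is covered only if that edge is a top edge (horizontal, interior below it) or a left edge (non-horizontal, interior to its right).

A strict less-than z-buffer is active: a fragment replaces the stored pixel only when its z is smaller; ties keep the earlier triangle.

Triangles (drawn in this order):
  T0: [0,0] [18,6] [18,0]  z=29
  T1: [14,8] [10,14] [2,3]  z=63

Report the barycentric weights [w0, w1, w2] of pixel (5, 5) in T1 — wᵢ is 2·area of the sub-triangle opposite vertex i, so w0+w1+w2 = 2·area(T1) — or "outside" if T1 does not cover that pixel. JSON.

T0:
  2·area = 108  (B↔C swapped to make it positive)
  edge (0, 0)→(18, 0): d=(18,0) top-left  bias=+0
  edge (18, 0)→(18, 6): d=(0,6) right/bottom  bias=-1
  edge (18, 6)→(0, 0): d=(-18,-6) top-left  bias=+0
    (1,0)@(3, 1): e=[18,90,0] → X  [on edge]
    (2,0)@(5, 1): e=[18,78,12] → X
    (3,0)@(7, 1): e=[18,66,24] → X
    (4,0)@(9, 1): e=[18,54,36] → X
    (5,0)@(11, 1): e=[18,42,48] → X
    (6,0)@(13, 1): e=[18,30,60] → X
    (7,0)@(15, 1): e=[18,18,72] → X
    (8,0)@(17, 1): e=[18,6,84] → X
    (9,0)@(19, 1): e=[18,-6,96] → .
    (1,1)@(3, 3): e=[54,90,-36] → .
    (2,1)@(5, 3): e=[54,78,-24] → .
    (3,1)@(7, 3): e=[54,66,-12] → .
    (4,1)@(9, 3): e=[54,54,0] → X  [on edge]
    (7,2)@(15, 5): e=[90,18,0] → X  [on edge]
    (10,3)@(21, 7): e=[126,-18,0] → .  [on edge]
  covered (15 px):
    . X X X X X X X X . .
    . . . . X X X X X . .
    . . . . . . . X X . .
    . . . . . . . . . . .
    . . . . . . . . . . .
    . . . . . . . . . . .
    . . . . . . . . . . .
    . . . . . . . . . . .
T1:
  2·area = 92
  edge (14, 8)→(10, 14): d=(-4,6) right/bottom  bias=-1
  edge (10, 14)→(2, 3): d=(-8,-11) top-left  bias=+0
  edge (2, 3)→(14, 8): d=(12,5) right/bottom  bias=-1
    (2,2)@(5, 5): e=[66,17,9] → X
    (3,2)@(7, 5): e=[54,39,-1] → .
    (2,3)@(5, 7): e=[58,1,33] → X
    (3,3)@(7, 7): e=[46,23,23] → X
    (4,3)@(9, 7): e=[34,45,13] → X
    (5,3)@(11, 7): e=[22,67,3] → X
    (6,3)@(13, 7): e=[10,89,-7] → .
    (2,4)@(5, 9): e=[50,-15,57] → .
    (3,4)@(7, 9): e=[38,7,47] → X
    (6,4)@(13, 9): e=[2,73,17] → X
    (7,4)@(15, 9): e=[-10,95,7] → .
    (3,5)@(7, 11): e=[30,-9,71] → .
  covered (11 px):
    . . . . . . . . . . .
    . . . . . . . . . . .
    . . X . . . . . . . .
    . . X X X X . . . . .
    . . . X X X X . . . .
    . . . . X X . . . . .
    . . . . . . . . . . .
    . . . . . . . . . . .

Answer: [35,51,6]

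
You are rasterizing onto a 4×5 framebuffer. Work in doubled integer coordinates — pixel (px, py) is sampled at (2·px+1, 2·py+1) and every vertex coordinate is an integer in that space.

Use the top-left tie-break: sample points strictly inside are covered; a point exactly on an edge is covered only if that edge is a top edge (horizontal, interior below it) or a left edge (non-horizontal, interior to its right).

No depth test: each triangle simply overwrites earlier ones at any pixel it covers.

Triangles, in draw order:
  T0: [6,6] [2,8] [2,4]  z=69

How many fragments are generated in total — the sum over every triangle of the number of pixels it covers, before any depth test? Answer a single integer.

T0:
  2·area = 16
  edge (6, 6)→(2, 8): d=(-4,2) right/bottom  bias=-1
  edge (2, 8)→(2, 4): d=(0,-4) top-left  bias=+0
  edge (2, 4)→(6, 6): d=(4,2) right/bottom  bias=-1
    (1,2)@(3, 5): e=[10,4,2] → █
    (2,2)@(5, 5): e=[6,12,-2] → ·
    (1,3)@(3, 7): e=[2,4,10] → █
    (2,3)@(5, 7): e=[-2,12,6] → ·
    (1,4)@(3, 9): e=[-6,4,18] → ·
  covered (2 px):
    · · · ·
    · · · ·
    · █ · ·
    · █ · ·
    · · · ·

Result: 2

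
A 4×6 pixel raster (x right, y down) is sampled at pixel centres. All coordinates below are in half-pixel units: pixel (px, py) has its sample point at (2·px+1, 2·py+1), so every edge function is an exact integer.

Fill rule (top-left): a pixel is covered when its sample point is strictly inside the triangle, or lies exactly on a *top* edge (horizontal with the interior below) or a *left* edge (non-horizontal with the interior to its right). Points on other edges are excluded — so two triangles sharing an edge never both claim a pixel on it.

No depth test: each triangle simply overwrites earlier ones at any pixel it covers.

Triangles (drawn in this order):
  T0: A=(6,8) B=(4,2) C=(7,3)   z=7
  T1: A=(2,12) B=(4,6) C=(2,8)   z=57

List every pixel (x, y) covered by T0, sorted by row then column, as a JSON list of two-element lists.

T0:
  2·area = 16
  edge (6, 8)→(4, 2): d=(-2,-6) top-left  bias=+0
  edge (4, 2)→(7, 3): d=(3,1) right/bottom  bias=-1
  edge (7, 3)→(6, 8): d=(-1,5) right/bottom  bias=-1
    (0,0)@(1, 1): e=[-16,0,32] → .  [on edge]
    (2,1)@(5, 3): e=[4,2,10] → X
    (3,1)@(7, 3): e=[16,0,0] → .  [on edge]
    (2,2)@(5, 5): e=[0,8,8] → X  [on edge]
    (3,2)@(7, 5): e=[12,6,-2] → .
    (2,3)@(5, 7): e=[-4,14,6] → .
    (3,5)@(7, 11): e=[0,24,-8] → .  [on edge]
  covered (2 px):
    . . . .
    . . X .
    . . X .
    . . . .
    . . . .
    . . . .
T1:
  2·area = 8  (B↔C swapped to make it positive)
  edge (2, 12)→(2, 8): d=(0,-4) top-left  bias=+0
  edge (2, 8)→(4, 6): d=(2,-2) top-left  bias=+0
  edge (4, 6)→(2, 12): d=(-2,6) right/bottom  bias=-1
    (2,1)@(5, 3): e=[12,-4,0] → .  [on edge]
    (3,1)@(7, 3): e=[20,0,-12] → .  [on edge]
    (2,2)@(5, 5): e=[12,0,-4] → .  [on edge]
    (1,3)@(3, 7): e=[4,0,4] → X  [on edge]
    (2,3)@(5, 7): e=[12,4,-8] → .
    (0,4)@(1, 9): e=[-4,0,12] → .  [on edge]
    (1,4)@(3, 9): e=[4,4,0] → .  [on edge]
  covered (1 px):
    . . . .
    . . . .
    . . . .
    . X . .
    . . . .
    . . . .

Result: [[2,1],[2,2]]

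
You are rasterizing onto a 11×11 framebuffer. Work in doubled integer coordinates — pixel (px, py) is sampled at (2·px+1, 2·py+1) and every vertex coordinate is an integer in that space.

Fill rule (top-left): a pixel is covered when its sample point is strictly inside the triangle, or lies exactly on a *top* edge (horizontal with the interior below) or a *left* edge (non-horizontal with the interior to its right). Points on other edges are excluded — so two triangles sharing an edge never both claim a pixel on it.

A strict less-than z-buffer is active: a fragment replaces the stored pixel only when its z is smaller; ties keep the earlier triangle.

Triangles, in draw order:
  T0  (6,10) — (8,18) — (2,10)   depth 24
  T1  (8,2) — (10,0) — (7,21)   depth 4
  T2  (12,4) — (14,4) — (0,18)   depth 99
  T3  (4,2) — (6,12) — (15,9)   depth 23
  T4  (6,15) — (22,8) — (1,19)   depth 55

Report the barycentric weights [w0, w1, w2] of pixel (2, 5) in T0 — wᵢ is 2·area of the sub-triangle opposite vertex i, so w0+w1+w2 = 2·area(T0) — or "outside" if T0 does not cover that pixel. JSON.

T0:
  2·area = 32
  edge (6, 10)→(8, 18): d=(2,8) right/bottom  bias=-1
  edge (8, 18)→(2, 10): d=(-6,-8) top-left  bias=+0
  edge (2, 10)→(6, 10): d=(4,0) top-left  bias=+0
    (1,5)@(3, 11): e=[26,2,4] → X
    (2,5)@(5, 11): e=[10,18,4] → X
    (3,5)@(7, 11): e=[-6,34,4] → .
    (1,6)@(3, 13): e=[30,-10,12] → .
    (2,6)@(5, 13): e=[14,6,12] → X
    (3,6)@(7, 13): e=[-2,22,12] → .
    (2,7)@(5, 15): e=[18,-6,20] → .
    (3,7)@(7, 15): e=[2,10,20] → X
    (4,7)@(9, 15): e=[-14,26,20] → .
    (3,8)@(7, 17): e=[6,-2,28] → .
  covered (4 px):
    . . . . . . . . . . .
    . . . . . . . . . . .
    . . . . . . . . . . .
    . . . . . . . . . . .
    . . . . . . . . . . .
    . X X . . . . . . . .
    . . X . . . . . . . .
    . . . X . . . . . . .
    . . . . . . . . . . .
    . . . . . . . . . . .
    . . . . . . . . . . .
T1:
  2·area = 36
  edge (8, 2)→(10, 0): d=(2,-2) top-left  bias=+0
  edge (10, 0)→(7, 21): d=(-3,21) right/bottom  bias=-1
  edge (7, 21)→(8, 2): d=(1,-19) top-left  bias=+0
    (4,0)@(9, 1): e=[0,18,18] → X  [on edge]
    (5,0)@(11, 1): e=[4,-24,56] → .
    (3,1)@(7, 3): e=[0,54,-18] → .  [on edge]
    (4,1)@(9, 3): e=[4,12,20] → X
    (5,1)@(11, 3): e=[8,-30,58] → .
    (2,2)@(5, 5): e=[0,90,-54] → .  [on edge]
    (4,2)@(9, 5): e=[8,6,22] → X
    (5,2)@(11, 5): e=[12,-36,60] → .
    (1,3)@(3, 7): e=[0,126,-90] → .  [on edge]
    (4,3)@(9, 7): e=[12,0,24] → .  [on edge]
    (0,4)@(1, 9): e=[0,162,-126] → .  [on edge]
    (3,10)@(7, 21): e=[36,0,0] → .  [on edge]
  covered (3 px):
    . . . . X . . . . . .
    . . . . X . . . . . .
    . . . . X . . . . . .
    . . . . . . . . . . .
    . . . . . . . . . . .
    . . . . . . . . . . .
    . . . . . . . . . . .
    . . . . . . . . . . .
    . . . . . . . . . . .
    . . . . . . . . . . .
    . . . . . . . . . . .
T2:
  2·area = 28
  edge (12, 4)→(14, 4): d=(2,0) top-left  bias=+0
  edge (14, 4)→(0, 18): d=(-14,14) right/bottom  bias=-1
  edge (0, 18)→(12, 4): d=(12,-14) top-left  bias=+0
    (8,0)@(17, 1): e=[-6,0,34] → .  [on edge]
    (7,1)@(15, 3): e=[-2,0,30] → .  [on edge]
    (6,2)@(13, 5): e=[2,0,26] → .  [on edge]
    (5,3)@(11, 7): e=[6,0,22] → .  [on edge]
    (4,4)@(9, 9): e=[10,0,18] → .  [on edge]
    (3,5)@(7, 11): e=[14,0,14] → .  [on edge]
    (2,6)@(5, 13): e=[18,0,10] → .  [on edge]
    (1,7)@(3, 15): e=[22,0,6] → .  [on edge]
    (0,8)@(1, 17): e=[26,0,2] → .  [on edge]
  covered (0 px):
    . . . . . . . . . . .
    . . . . . . . . . . .
    . . . . . . . . . . .
    . . . . . . . . . . .
    . . . . . . . . . . .
    . . . . . . . . . . .
    . . . . . . . . . . .
    . . . . . . . . . . .
    . . . . . . . . . . .
    . . . . . . . . . . .
    . . . . . . . . . . .
T3:
  2·area = 96  (B↔C swapped to make it positive)
  edge (4, 2)→(15, 9): d=(11,7) right/bottom  bias=-1
  edge (15, 9)→(6, 12): d=(-9,3) right/bottom  bias=-1
  edge (6, 12)→(4, 2): d=(-2,-10) top-left  bias=+0
    (2,1)@(5, 3): e=[4,84,8] → X
    (3,1)@(7, 3): e=[-10,78,28] → .
    (2,2)@(5, 5): e=[26,66,4] → X
    (3,2)@(7, 5): e=[12,60,24] → X
    (4,2)@(9, 5): e=[-2,54,44] → .
    (2,3)@(5, 7): e=[48,48,0] → X  [on edge]
    (4,3)@(9, 7): e=[20,36,40] → X
    (5,3)@(11, 7): e=[6,30,60] → X
    (6,3)@(13, 7): e=[-8,24,80] → .
    (10,3)@(21, 7): e=[-64,0,160] → .  [on edge]
    (2,4)@(5, 9): e=[70,30,-4] → .
    (3,4)@(7, 9): e=[56,24,16] → X
    (7,4)@(15, 9): e=[0,0,96] → .  [on edge]
    (4,5)@(9, 11): e=[64,0,32] → .  [on edge]
    (1,6)@(3, 13): e=[128,0,-32] → .  [on edge]
    (3,8)@(7, 17): e=[144,-48,0] → .  [on edge]
  covered (12 px):
    . . . . . . . . . . .
    . . X . . . . . . . .
    . . X X . . . . . . .
    . . X X X X . . . . .
    . . . X X X X . . . .
    . . . X . . . . . . .
    . . . . . . . . . . .
    . . . . . . . . . . .
    . . . . . . . . . . .
    . . . . . . . . . . .
    . . . . . . . . . . .
T4:
  2·area = 29
  edge (6, 15)→(22, 8): d=(16,-7) top-left  bias=+0
  edge (22, 8)→(1, 19): d=(-21,11) right/bottom  bias=-1
  edge (1, 19)→(6, 15): d=(5,-4) top-left  bias=+0
    (10,1)@(21, 3): e=[-87,116,0] → .  [on edge]
    (5,5)@(11, 11): e=[-29,58,0] → .  [on edge]
    (5,6)@(11, 13): e=[3,16,10] → X
    (6,6)@(13, 13): e=[17,-6,18] → .
    (3,7)@(7, 15): e=[7,18,4] → X
    (4,7)@(9, 15): e=[21,-4,12] → .
    (5,7)@(11, 15): e=[35,-26,20] → .
    (3,8)@(7, 17): e=[39,-24,14] → .
    (0,9)@(1, 19): e=[29,0,0] → .  [on edge]
  covered (2 px):
    . . . . . . . . . . .
    . . . . . . . . . . .
    . . . . . . . . . . .
    . . . . . . . . . . .
    . . . . . . . . . . .
    . . . . . . . . . . .
    . . . . . X . . . . .
    . . . X . . . . . . .
    . . . . . . . . . . .
    . . . . . . . . . . .
    . . . . . . . . . . .

Answer: [18,4,10]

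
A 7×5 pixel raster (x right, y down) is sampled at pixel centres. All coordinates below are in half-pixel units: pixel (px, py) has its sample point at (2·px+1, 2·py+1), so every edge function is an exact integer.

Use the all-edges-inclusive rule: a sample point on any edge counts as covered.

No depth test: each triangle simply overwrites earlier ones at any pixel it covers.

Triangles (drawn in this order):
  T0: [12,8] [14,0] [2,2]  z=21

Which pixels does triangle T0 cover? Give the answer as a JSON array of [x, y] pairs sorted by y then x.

T0:
  2·area = 92  (B↔C swapped to make it positive)
  edge (12, 8)→(2, 2): d=(-10,-6) inclusive
  edge (2, 2)→(14, 0): d=(12,-2) inclusive
  edge (14, 0)→(12, 8): d=(-2,8) inclusive
    (4,0)@(9, 1): e=[52,2,38] → X
    (5,0)@(11, 1): e=[64,6,22] → X
    (6,0)@(13, 1): e=[76,10,6] → X
    (2,1)@(5, 3): e=[8,18,66] → X
    (3,1)@(7, 3): e=[20,22,50] → X
    (2,2)@(5, 5): e=[-12,42,62] → .
    (3,2)@(7, 5): e=[0,46,46] → X  [on edge]
    (6,2)@(13, 5): e=[36,58,-2] → .
    (3,3)@(7, 7): e=[-20,70,42] → .
    (4,3)@(9, 7): e=[-8,74,26] → .
    (5,3)@(11, 7): e=[4,78,10] → X
    (6,3)@(13, 7): e=[16,82,-6] → .
  covered (12 px):
    . . . . X X X
    . . X X X X X
    . . . X X X .
    . . . . . X .
    . . . . . . .

Answer: [[4,0],[5,0],[6,0],[2,1],[3,1],[4,1],[5,1],[6,1],[3,2],[4,2],[5,2],[5,3]]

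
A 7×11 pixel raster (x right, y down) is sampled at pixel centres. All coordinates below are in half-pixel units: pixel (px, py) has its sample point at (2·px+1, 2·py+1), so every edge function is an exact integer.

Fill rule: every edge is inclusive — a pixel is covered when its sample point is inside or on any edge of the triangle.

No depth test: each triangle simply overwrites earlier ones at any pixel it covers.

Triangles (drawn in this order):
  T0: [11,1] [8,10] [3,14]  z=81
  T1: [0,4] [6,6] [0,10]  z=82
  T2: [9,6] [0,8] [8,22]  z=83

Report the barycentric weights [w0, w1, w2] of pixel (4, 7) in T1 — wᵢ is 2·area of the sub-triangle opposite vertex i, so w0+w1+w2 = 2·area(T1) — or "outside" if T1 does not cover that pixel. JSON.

T0:
  2·area = 33
  edge (11, 1)→(8, 10): d=(-3,9) inclusive
  edge (8, 10)→(3, 14): d=(-5,4) inclusive
  edge (3, 14)→(11, 1): d=(8,-13) inclusive
    (5,0)@(11, 1): e=[0,33,0] → #  [on edge]
    (6,0)@(13, 1): e=[-18,25,26] → ·
    (5,1)@(11, 3): e=[-6,23,16] → ·
    (4,2)@(9, 5): e=[6,21,6] → #
    (5,2)@(11, 5): e=[-12,13,32] → ·
    (4,3)@(9, 7): e=[0,11,22] → #  [on edge]
    (5,3)@(11, 7): e=[-18,3,48] → ·
    (3,4)@(7, 9): e=[12,9,12] → #
    (4,4)@(9, 9): e=[-6,1,38] → ·
    (2,5)@(5, 11): e=[24,7,2] → #
    (3,5)@(7, 11): e=[6,-1,28] → ·
    (2,6)@(5, 13): e=[18,-3,18] → ·
    (3,6)@(7, 13): e=[0,-11,44] → ·  [on edge]
    (2,9)@(5, 19): e=[0,-33,66] → ·  [on edge]
  covered (5 px):
    · · · · · # ·
    · · · · · · ·
    · · · · # · ·
    · · · · # · ·
    · · · # · · ·
    · · # · · · ·
    · · · · · · ·
    · · · · · · ·
    · · · · · · ·
    · · · · · · ·
    · · · · · · ·
T1:
  2·area = 36
  edge (0, 4)→(6, 6): d=(6,2) inclusive
  edge (6, 6)→(0, 10): d=(-6,4) inclusive
  edge (0, 10)→(0, 4): d=(0,-6) inclusive
    (0,2)@(1, 5): e=[4,26,6] → #
    (1,2)@(3, 5): e=[0,18,18] → #  [on edge]
    (2,2)@(5, 5): e=[-4,10,30] → ·
    (0,3)@(1, 7): e=[16,14,6] → #
    (2,3)@(5, 7): e=[8,-2,30] → ·
    (4,3)@(9, 7): e=[0,-18,54] → ·  [on edge]
    (0,4)@(1, 9): e=[28,2,6] → #
    (1,4)@(3, 9): e=[24,-6,18] → ·
    (0,5)@(1, 11): e=[40,-10,6] → ·
  covered (5 px):
    · · · · · · ·
    · · · · · · ·
    # # · · · · ·
    # # · · · · ·
    # · · · · · ·
    · · · · · · ·
    · · · · · · ·
    · · · · · · ·
    · · · · · · ·
    · · · · · · ·
    · · · · · · ·
T2:
  2·area = 142  (B↔C swapped to make it positive)
  edge (9, 6)→(8, 22): d=(-1,16) inclusive
  edge (8, 22)→(0, 8): d=(-8,-14) inclusive
  edge (0, 8)→(9, 6): d=(9,-2) inclusive
    (2,3)@(5, 7): e=[63,78,1] → #
    (3,3)@(7, 7): e=[31,106,5] → #
    (4,3)@(9, 7): e=[-1,134,9] → ·
    (0,4)@(1, 9): e=[125,6,11] → #
    (1,4)@(3, 9): e=[93,34,15] → #
    (4,4)@(9, 9): e=[-3,118,27] → ·
    (0,5)@(1, 11): e=[123,-10,29] → ·
    (1,5)@(3, 11): e=[91,18,33] → #
    (4,5)@(9, 11): e=[-5,102,45] → ·
    (1,6)@(3, 13): e=[89,2,51] → #
    (4,6)@(9, 13): e=[-7,86,63] → ·
    (1,7)@(3, 15): e=[87,-14,69] → ·
  covered (16 px):
    · · · · · · ·
    · · · · · · ·
    · · · · · · ·
    · · # # · · ·
    # # # # · · ·
    · # # # · · ·
    · # # # · · ·
    · · # # · · ·
    · · · # · · ·
    · · · # · · ·
    · · · · · · ·

Answer: "outside"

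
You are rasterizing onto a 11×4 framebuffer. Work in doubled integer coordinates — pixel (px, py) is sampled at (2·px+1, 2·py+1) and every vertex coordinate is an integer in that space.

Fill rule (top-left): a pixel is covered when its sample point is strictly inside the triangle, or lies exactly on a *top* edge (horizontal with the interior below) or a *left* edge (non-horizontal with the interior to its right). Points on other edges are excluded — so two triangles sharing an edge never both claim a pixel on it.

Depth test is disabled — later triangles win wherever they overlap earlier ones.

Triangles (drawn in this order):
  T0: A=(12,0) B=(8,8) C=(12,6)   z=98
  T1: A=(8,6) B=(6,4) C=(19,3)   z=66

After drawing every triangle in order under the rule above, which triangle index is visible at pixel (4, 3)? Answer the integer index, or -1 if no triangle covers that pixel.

T0:
  2·area = 24  (B↔C swapped to make it positive)
  edge (12, 0)→(12, 6): d=(0,6) right/bottom  bias=-1
  edge (12, 6)→(8, 8): d=(-4,2) right/bottom  bias=-1
  edge (8, 8)→(12, 0): d=(4,-8) top-left  bias=+0
    (5,1)@(11, 3): e=[6,14,4] → #
    (6,1)@(13, 3): e=[-6,10,20] → ·
    (5,2)@(11, 5): e=[6,6,12] → #
    (6,2)@(13, 5): e=[-6,2,28] → ·
    (4,3)@(9, 7): e=[18,2,4] → #
    (5,3)@(11, 7): e=[6,-2,20] → ·
  covered (3 px):
    · · · · · · · · · · ·
    · · · · · # · · · · ·
    · · · · · # · · · · ·
    · · · · # · · · · · ·
T1:
  2·area = 28
  edge (8, 6)→(6, 4): d=(-2,-2) top-left  bias=+0
  edge (6, 4)→(19, 3): d=(13,-1) top-left  bias=+0
  edge (19, 3)→(8, 6): d=(-11,3) right/bottom  bias=-1
    (1,0)@(3, 1): e=[0,-42,70] → ·  [on edge]
    (2,1)@(5, 3): e=[0,-14,42] → ·  [on edge]
    (9,1)@(19, 3): e=[28,0,0] → ·  [on edge]
    (3,2)@(7, 5): e=[0,14,14] → #  [on edge]
    (4,2)@(9, 5): e=[4,16,8] → #
    (5,2)@(11, 5): e=[8,18,2] → #
    (6,2)@(13, 5): e=[12,20,-4] → ·
    (3,3)@(7, 7): e=[-4,40,-8] → ·
    (4,3)@(9, 7): e=[0,42,-14] → ·  [on edge]
    (5,3)@(11, 7): e=[4,44,-20] → ·
  covered (3 px):
    · · · · · · · · · · ·
    · · · · · · · · · · ·
    · · · # # # · · · · ·
    · · · · · · · · · · ·

Z-buffer (winner per pixel, '.' = empty):
  . . . . . . . . . . .
  . . . . . 0 . . . . .
  . . . 1 1 1 . . . . .
  . . . . 0 . . . . . .

Result: 0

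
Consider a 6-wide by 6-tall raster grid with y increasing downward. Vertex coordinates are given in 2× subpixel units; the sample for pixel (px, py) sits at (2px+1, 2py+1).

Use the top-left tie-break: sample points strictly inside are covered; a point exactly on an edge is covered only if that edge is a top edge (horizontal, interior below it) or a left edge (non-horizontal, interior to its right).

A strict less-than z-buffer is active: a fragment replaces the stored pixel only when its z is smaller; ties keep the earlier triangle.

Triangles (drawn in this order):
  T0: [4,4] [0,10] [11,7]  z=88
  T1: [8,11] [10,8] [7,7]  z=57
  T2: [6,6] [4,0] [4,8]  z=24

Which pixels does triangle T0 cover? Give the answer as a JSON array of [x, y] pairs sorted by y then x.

T0:
  2·area = 54  (B↔C swapped to make it positive)
  edge (4, 4)→(11, 7): d=(7,3) right/bottom  bias=-1
  edge (11, 7)→(0, 10): d=(-11,3) right/bottom  bias=-1
  edge (0, 10)→(4, 4): d=(4,-6) top-left  bias=+0
    (2,2)@(5, 5): e=[4,40,10] → #
    (3,2)@(7, 5): e=[-2,34,22] → ·
    (1,3)@(3, 7): e=[24,24,6] → #
    (3,3)@(7, 7): e=[12,12,30] → #
    (4,3)@(9, 7): e=[6,6,42] → #
    (5,3)@(11, 7): e=[0,0,54] → ·  [on edge]
    (0,4)@(1, 9): e=[44,8,2] → #
    (2,4)@(5, 9): e=[32,-4,26] → ·
    (3,4)@(7, 9): e=[26,-10,38] → ·
    (4,4)@(9, 9): e=[20,-16,50] → ·
    (0,5)@(1, 11): e=[58,-14,10] → ·
    (1,5)@(3, 11): e=[52,-20,22] → ·
  covered (7 px):
    · · · · · ·
    · · · · · ·
    · · # · · ·
    · # # # # ·
    # # · · · ·
    · · · · · ·
T1:
  2·area = 11  (B↔C swapped to make it positive)
  edge (8, 11)→(7, 7): d=(-1,-4) top-left  bias=+0
  edge (7, 7)→(10, 8): d=(3,1) right/bottom  bias=-1
  edge (10, 8)→(8, 11): d=(-2,3) right/bottom  bias=-1
    (0,2)@(1, 5): e=[-22,0,33] → ·  [on edge]
    (3,3)@(7, 7): e=[0,0,11] → ·  [on edge]
    (4,4)@(9, 9): e=[6,4,1] → #
    (5,4)@(11, 9): e=[14,2,-5] → ·
    (4,5)@(9, 11): e=[4,10,-3] → ·
  covered (1 px):
    · · · · · ·
    · · · · · ·
    · · · · · ·
    · · · · · ·
    · · · · # ·
    · · · · · ·
T2:
  2·area = 16  (B↔C swapped to make it positive)
  edge (6, 6)→(4, 8): d=(-2,2) right/bottom  bias=-1
  edge (4, 8)→(4, 0): d=(0,-8) top-left  bias=+0
  edge (4, 0)→(6, 6): d=(2,6) right/bottom  bias=-1
    (5,0)@(11, 1): e=[0,56,-40] → ·  [on edge]
    (2,1)@(5, 3): e=[8,8,0] → ·  [on edge]
    (4,1)@(9, 3): e=[0,40,-24] → ·  [on edge]
    (2,2)@(5, 5): e=[4,8,4] → #
    (3,2)@(7, 5): e=[0,24,-8] → ·  [on edge]
    (2,3)@(5, 7): e=[0,8,8] → ·  [on edge]
    (1,4)@(3, 9): e=[0,-8,24] → ·  [on edge]
    (3,4)@(7, 9): e=[-8,24,0] → ·  [on edge]
    (0,5)@(1, 11): e=[0,-24,40] → ·  [on edge]
  covered (1 px):
    · · · · · ·
    · · · · · ·
    · · # · · ·
    · · · · · ·
    · · · · · ·
    · · · · · ·

Result: [[2,2],[1,3],[2,3],[3,3],[4,3],[0,4],[1,4]]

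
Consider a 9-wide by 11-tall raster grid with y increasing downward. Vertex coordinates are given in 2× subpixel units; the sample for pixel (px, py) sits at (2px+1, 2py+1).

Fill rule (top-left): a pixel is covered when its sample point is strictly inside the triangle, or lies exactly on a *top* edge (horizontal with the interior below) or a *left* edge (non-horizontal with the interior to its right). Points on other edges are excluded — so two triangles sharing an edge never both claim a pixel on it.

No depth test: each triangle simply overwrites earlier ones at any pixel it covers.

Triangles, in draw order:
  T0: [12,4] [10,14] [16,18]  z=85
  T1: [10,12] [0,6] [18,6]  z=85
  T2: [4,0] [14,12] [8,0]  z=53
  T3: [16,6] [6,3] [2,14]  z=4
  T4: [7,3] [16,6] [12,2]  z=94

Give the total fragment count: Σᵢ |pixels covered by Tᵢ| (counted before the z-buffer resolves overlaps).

T0:
  2·area = 68  (B↔C swapped to make it positive)
  edge (12, 4)→(16, 18): d=(4,14) right/bottom  bias=-1
  edge (16, 18)→(10, 14): d=(-6,-4) top-left  bias=+0
  edge (10, 14)→(12, 4): d=(2,-10) top-left  bias=+0
    (5,4)@(11, 9): e=[34,34,0] → █  [on edge]
    (6,4)@(13, 9): e=[6,42,20] → █
    (7,4)@(15, 9): e=[-22,50,40] → ·
    (5,5)@(11, 11): e=[42,22,4] → █
    (7,5)@(15, 11): e=[-14,38,44] → ·
    (5,6)@(11, 13): e=[50,10,8] → █
    (7,6)@(15, 13): e=[-6,26,48] → ·
    (5,7)@(11, 15): e=[58,-2,12] → ·
    (6,7)@(13, 15): e=[30,6,32] → █
    (7,7)@(15, 15): e=[2,14,52] → █
    (8,7)@(17, 15): e=[-26,22,72] → ·
    (6,8)@(13, 17): e=[38,-6,36] → ·
    (4,9)@(9, 19): e=[102,-34,0] → ·  [on edge]
  covered (9 px):
    · · · · · · · · ·
    · · · · · · · · ·
    · · · · · · · · ·
    · · · · · · · · ·
    · · · · · █ █ · ·
    · · · · · █ █ · ·
    · · · · · █ █ · ·
    · · · · · · █ █ ·
    · · · · · · · █ ·
    · · · · · · · · ·
    · · · · · · · · ·
T1:
  2·area = 108
  edge (10, 12)→(0, 6): d=(-10,-6) top-left  bias=+0
  edge (0, 6)→(18, 6): d=(18,0) top-left  bias=+0
  edge (18, 6)→(10, 12): d=(-8,6) right/bottom  bias=-1
    (1,3)@(3, 7): e=[8,18,82] → █
    (2,3)@(5, 7): e=[20,18,70] → █
    (3,3)@(7, 7): e=[32,18,58] → █
    (4,3)@(9, 7): e=[44,18,46] → █
    (5,3)@(11, 7): e=[56,18,34] → █
    (6,3)@(13, 7): e=[68,18,22] → █
    (7,3)@(15, 7): e=[80,18,10] → █
    (8,3)@(17, 7): e=[92,18,-2] → ·
    (1,4)@(3, 9): e=[-12,54,66] → ·
    (2,4)@(5, 9): e=[0,54,54] → █  [on edge]
    (7,4)@(15, 9): e=[60,54,-6] → ·
    (2,5)@(5, 11): e=[-20,90,38] → ·
    (7,7)@(15, 15): e=[0,162,-54] → ·  [on edge]
  covered (14 px):
    · · · · · · · · ·
    · · · · · · · · ·
    · · · · · · · · ·
    · █ █ █ █ █ █ █ ·
    · · █ █ █ █ █ · ·
    · · · · █ █ · · ·
    · · · · · · · · ·
    · · · · · · · · ·
    · · · · · · · · ·
    · · · · · · · · ·
    · · · · · · · · ·
T2:
  2·area = 48  (B↔C swapped to make it positive)
  edge (4, 0)→(8, 0): d=(4,0) top-left  bias=+0
  edge (8, 0)→(14, 12): d=(6,12) right/bottom  bias=-1
  edge (14, 12)→(4, 0): d=(-10,-12) top-left  bias=+0
    (2,0)@(5, 1): e=[4,42,2] → █
    (3,0)@(7, 1): e=[4,18,26] → █
    (4,0)@(9, 1): e=[4,-6,50] → ·
    (2,1)@(5, 3): e=[12,54,-18] → ·
    (3,1)@(7, 3): e=[12,30,6] → █
    (4,1)@(9, 3): e=[12,6,30] → █
    (5,1)@(11, 3): e=[12,-18,54] → ·
    (3,2)@(7, 5): e=[20,42,-14] → ·
    (4,2)@(9, 5): e=[20,18,10] → █
    (5,2)@(11, 5): e=[20,-6,34] → ·
    (4,3)@(9, 7): e=[28,30,-10] → ·
    (5,3)@(11, 7): e=[28,6,14] → █
  covered (6 px):
    · · █ █ · · · · ·
    · · · █ █ · · · ·
    · · · · █ · · · ·
    · · · · · █ · · ·
    · · · · · · · · ·
    · · · · · · · · ·
    · · · · · · · · ·
    · · · · · · · · ·
    · · · · · · · · ·
    · · · · · · · · ·
    · · · · · · · · ·
T3:
  2·area = 122  (B↔C swapped to make it positive)
  edge (16, 6)→(2, 14): d=(-14,8) right/bottom  bias=-1
  edge (2, 14)→(6, 3): d=(4,-11) top-left  bias=+0
  edge (6, 3)→(16, 6): d=(10,3) right/bottom  bias=-1
    (3,2)@(7, 5): e=[86,19,17] → █
    (4,2)@(9, 5): e=[70,41,11] → █
    (5,2)@(11, 5): e=[54,63,5] → █
    (6,2)@(13, 5): e=[38,85,-1] → ·
    (2,3)@(5, 7): e=[74,5,43] → █
    (6,3)@(13, 7): e=[10,93,19] → █
    (7,3)@(15, 7): e=[-6,115,13] → ·
    (2,4)@(5, 9): e=[46,13,63] → █
    (5,4)@(11, 9): e=[-2,79,45] → ·
    (6,4)@(13, 9): e=[-18,101,39] → ·
    (2,5)@(5, 11): e=[18,21,83] → █
    (4,5)@(9, 11): e=[-14,65,71] → ·
  covered (14 px):
    · · · · · · · · ·
    · · · · · · · · ·
    · · · █ █ █ · · ·
    · · █ █ █ █ █ · ·
    · · █ █ █ · · · ·
    · · █ █ · · · · ·
    · █ · · · · · · ·
    · · · · · · · · ·
    · · · · · · · · ·
    · · · · · · · · ·
    · · · · · · · · ·
T4:
  2·area = 24  (B↔C swapped to make it positive)
  edge (7, 3)→(12, 2): d=(5,-1) top-left  bias=+0
  edge (12, 2)→(16, 6): d=(4,4) right/bottom  bias=-1
  edge (16, 6)→(7, 3): d=(-9,-3) top-left  bias=+0
    (0,0)@(1, 1): e=[-16,40,0] → ·  [on edge]
    (5,0)@(11, 1): e=[-6,0,30] → ·  [on edge]
    (8,0)@(17, 1): e=[0,-24,48] → ·  [on edge]
    (3,1)@(7, 3): e=[0,24,0] → █  [on edge]
    (4,1)@(9, 3): e=[2,16,6] → █
    (5,1)@(11, 3): e=[4,8,12] → █
    (6,1)@(13, 3): e=[6,0,18] → ·  [on edge]
    (3,2)@(7, 5): e=[10,32,-18] → ·
    (4,2)@(9, 5): e=[12,24,-12] → ·
    (5,2)@(11, 5): e=[14,16,-6] → ·
    (6,2)@(13, 5): e=[16,8,0] → █  [on edge]
    (7,2)@(15, 5): e=[18,0,6] → ·  [on edge]
    (8,3)@(17, 7): e=[30,0,-6] → ·  [on edge]
  covered (4 px):
    · · · · · · · · ·
    · · · █ █ █ · · ·
    · · · · · · █ · ·
    · · · · · · · · ·
    · · · · · · · · ·
    · · · · · · · · ·
    · · · · · · · · ·
    · · · · · · · · ·
    · · · · · · · · ·
    · · · · · · · · ·
    · · · · · · · · ·

Result: 47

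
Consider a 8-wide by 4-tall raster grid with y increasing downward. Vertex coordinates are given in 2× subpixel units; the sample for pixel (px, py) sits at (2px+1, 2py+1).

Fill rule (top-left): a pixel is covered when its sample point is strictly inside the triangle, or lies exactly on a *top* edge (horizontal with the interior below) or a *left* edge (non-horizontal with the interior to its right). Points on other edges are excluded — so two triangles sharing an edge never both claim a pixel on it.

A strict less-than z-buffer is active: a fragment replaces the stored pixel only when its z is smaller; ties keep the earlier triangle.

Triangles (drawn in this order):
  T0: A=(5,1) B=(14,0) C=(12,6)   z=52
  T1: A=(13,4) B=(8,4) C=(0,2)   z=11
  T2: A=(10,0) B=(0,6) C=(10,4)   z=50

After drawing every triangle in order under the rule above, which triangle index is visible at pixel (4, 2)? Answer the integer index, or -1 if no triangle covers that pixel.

T0:
  2·area = 52
  edge (5, 1)→(14, 0): d=(9,-1) top-left  bias=+0
  edge (14, 0)→(12, 6): d=(-2,6) right/bottom  bias=-1
  edge (12, 6)→(5, 1): d=(-7,-5) top-left  bias=+0
    (2,0)@(5, 1): e=[0,52,0] → X  [on edge]
    (3,0)@(7, 1): e=[2,40,10] → X
    (4,0)@(9, 1): e=[4,28,20] → X
    (5,0)@(11, 1): e=[6,16,30] → X
    (6,0)@(13, 1): e=[8,4,40] → X
    (7,0)@(15, 1): e=[10,-8,50] → .
    (2,1)@(5, 3): e=[18,48,-14] → .
    (3,1)@(7, 3): e=[20,36,-4] → .
    (4,1)@(9, 3): e=[22,24,6] → X
    (6,1)@(13, 3): e=[26,0,26] → .  [on edge]
    (4,2)@(9, 5): e=[40,20,-8] → .
    (5,2)@(11, 5): e=[42,8,2] → X
  covered (8 px):
    . . X X X X X .
    . . . . X X . .
    . . . . . X . .
    . . . . . . . .
T1:
  2·area = 10
  edge (13, 4)→(8, 4): d=(-5,0) right/bottom  bias=-1
  edge (8, 4)→(0, 2): d=(-8,-2) top-left  bias=+0
  edge (0, 2)→(13, 4): d=(13,2) right/bottom  bias=-1
    (2,1)@(5, 3): e=[5,2,3] → X
    (3,1)@(7, 3): e=[5,6,-1] → .
    (2,2)@(5, 5): e=[-5,-14,29] → .
  covered (1 px):
    . . . . . . . .
    . . X . . . . .
    . . . . . . . .
    . . . . . . . .
T2:
  2·area = 40  (B↔C swapped to make it positive)
  edge (10, 0)→(10, 4): d=(0,4) right/bottom  bias=-1
  edge (10, 4)→(0, 6): d=(-10,2) right/bottom  bias=-1
  edge (0, 6)→(10, 0): d=(10,-6) top-left  bias=+0
    (4,0)@(9, 1): e=[4,32,4] → X
    (5,0)@(11, 1): e=[-4,28,16] → .
    (2,1)@(5, 3): e=[20,20,0] → X  [on edge]
    (3,1)@(7, 3): e=[12,16,12] → X
    (5,1)@(11, 3): e=[-4,8,36] → .
    (7,1)@(15, 3): e=[-20,0,60] → .  [on edge]
    (1,2)@(3, 5): e=[28,4,8] → X
    (2,2)@(5, 5): e=[20,0,20] → .  [on edge]
    (3,2)@(7, 5): e=[12,-4,32] → .
    (4,2)@(9, 5): e=[4,-8,44] → .
    (1,3)@(3, 7): e=[28,-16,28] → .
  covered (5 px):
    . . . . X . . .
    . . X X X . . .
    . X . . . . . .
    . . . . . . . .

Z-buffer (winner per pixel, '.' = empty):
  . . 0 0 2 0 0 .
  . . 1 2 2 0 . .
  . 2 . . . 0 . .
  . . . . . . . .

Result: -1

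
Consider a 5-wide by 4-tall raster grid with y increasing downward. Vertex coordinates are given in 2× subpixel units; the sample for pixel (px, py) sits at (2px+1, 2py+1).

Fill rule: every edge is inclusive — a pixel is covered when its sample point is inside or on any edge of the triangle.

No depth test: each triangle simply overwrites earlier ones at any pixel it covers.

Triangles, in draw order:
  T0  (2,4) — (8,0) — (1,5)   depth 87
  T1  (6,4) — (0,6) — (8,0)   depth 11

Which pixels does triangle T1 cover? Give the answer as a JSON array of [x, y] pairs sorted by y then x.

T0:
  2·area = 2
  edge (2, 4)→(8, 0): d=(6,-4) inclusive
  edge (8, 0)→(1, 5): d=(-7,5) inclusive
  edge (1, 5)→(2, 4): d=(1,-1) inclusive
    (2,0)@(5, 1): e=[-6,8,0] → .  [on edge]
    (1,1)@(3, 3): e=[-2,4,0] → .  [on edge]
    (0,2)@(1, 5): e=[2,0,0] → X  [on edge]
    (1,2)@(3, 5): e=[10,-10,2] → .
    (0,3)@(1, 7): e=[14,-14,2] → .
  covered (1 px):
    . . . . .
    . . . . .
    X . . . .
    . . . . .
T1:
  2·area = 20
  edge (6, 4)→(0, 6): d=(-6,2) inclusive
  edge (0, 6)→(8, 0): d=(8,-6) inclusive
  edge (8, 0)→(6, 4): d=(-2,4) inclusive
    (3,0)@(7, 1): e=[16,2,2] → X
    (4,0)@(9, 1): e=[12,14,-6] → .
    (2,1)@(5, 3): e=[8,6,6] → X
    (3,1)@(7, 3): e=[4,18,-2] → .
    (4,1)@(9, 3): e=[0,30,-10] → .  [on edge]
    (1,2)@(3, 5): e=[0,10,10] → X  [on edge]
    (2,2)@(5, 5): e=[-4,22,2] → .
    (1,3)@(3, 7): e=[-12,26,6] → .
  covered (3 px):
    . . . X .
    . . X . .
    . X . . .
    . . . . .

Answer: [[3,0],[2,1],[1,2]]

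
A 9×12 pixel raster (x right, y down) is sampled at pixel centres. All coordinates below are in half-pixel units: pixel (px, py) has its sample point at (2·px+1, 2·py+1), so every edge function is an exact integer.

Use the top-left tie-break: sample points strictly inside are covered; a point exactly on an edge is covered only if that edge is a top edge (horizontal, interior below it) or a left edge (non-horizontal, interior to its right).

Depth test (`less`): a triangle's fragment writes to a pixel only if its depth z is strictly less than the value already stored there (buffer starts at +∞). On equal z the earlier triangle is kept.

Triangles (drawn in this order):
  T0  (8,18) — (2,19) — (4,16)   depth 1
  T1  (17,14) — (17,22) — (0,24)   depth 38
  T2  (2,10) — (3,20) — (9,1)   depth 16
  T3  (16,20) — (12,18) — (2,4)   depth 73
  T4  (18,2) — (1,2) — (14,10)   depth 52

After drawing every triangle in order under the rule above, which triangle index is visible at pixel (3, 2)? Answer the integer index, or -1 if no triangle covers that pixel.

T0:
  2·area = 16
  edge (8, 18)→(2, 19): d=(-6,1) right/bottom  bias=-1
  edge (2, 19)→(4, 16): d=(2,-3) top-left  bias=+0
  edge (4, 16)→(8, 18): d=(4,2) right/bottom  bias=-1
    (2,8)@(5, 17): e=[9,5,2] → X
    (3,8)@(7, 17): e=[7,11,-2] → .
    (2,9)@(5, 19): e=[-3,9,10] → .
  covered (1 px):
    . . . . . . . . .
    . . . . . . . . .
    . . . . . . . . .
    . . . . . . . . .
    . . . . . . . . .
    . . . . . . . . .
    . . . . . . . . .
    . . . . . . . . .
    . . X . . . . . .
    . . . . . . . . .
    . . . . . . . . .
    . . . . . . . . .
T1:
  2·area = 136
  edge (17, 14)→(17, 22): d=(0,8) right/bottom  bias=-1
  edge (17, 22)→(0, 24): d=(-17,2) right/bottom  bias=-1
  edge (0, 24)→(17, 14): d=(17,-10) top-left  bias=+0
    (8,0)@(17, 1): e=[0,357,-221] → .  [on edge]
    (8,1)@(17, 3): e=[0,323,-187] → .  [on edge]
    (8,2)@(17, 5): e=[0,289,-153] → .  [on edge]
    (8,3)@(17, 7): e=[0,255,-119] → .  [on edge]
    (8,4)@(17, 9): e=[0,221,-85] → .  [on edge]
    (8,5)@(17, 11): e=[0,187,-51] → .  [on edge]
    (8,6)@(17, 13): e=[0,153,-17] → .  [on edge]
    (8,7)@(17, 15): e=[0,119,17] → .  [on edge]
    (6,8)@(13, 17): e=[32,93,11] → X
    (7,8)@(15, 17): e=[16,89,31] → X
    (8,8)@(17, 17): e=[0,85,51] → .  [on edge]
    (4,9)@(9, 19): e=[64,67,5] → X
    (8,9)@(17, 19): e=[0,51,85] → .  [on edge]
    (8,10)@(17, 21): e=[0,17,119] → .  [on edge]
    (8,11)@(17, 23): e=[0,-17,153] → .  [on edge]
  covered (14 px):
    . . . . . . . . .
    . . . . . . . . .
    . . . . . . . . .
    . . . . . . . . .
    . . . . . . . . .
    . . . . . . . . .
    . . . . . . . . .
    . . . . . . . . .
    . . . . . . X X .
    . . . . X X X X .
    . . . X X X X X .
    . X X X . . . . .
T2:
  2·area = 79  (B↔C swapped to make it positive)
  edge (2, 10)→(9, 1): d=(7,-9) top-left  bias=+0
  edge (9, 1)→(3, 20): d=(-6,19) right/bottom  bias=-1
  edge (3, 20)→(2, 10): d=(-1,-10) top-left  bias=+0
    (4,0)@(9, 1): e=[0,0,79] → .  [on edge]
    (3,2)@(7, 5): e=[10,14,55] → X
    (4,2)@(9, 5): e=[28,-24,75] → .
    (2,3)@(5, 7): e=[6,40,33] → X
    (4,3)@(9, 7): e=[42,-36,73] → .
    (1,4)@(3, 9): e=[2,66,11] → X
    (3,4)@(7, 9): e=[38,-10,51] → .
    (1,5)@(3, 11): e=[16,54,9] → X
    (3,5)@(7, 11): e=[52,-22,49] → .
    (1,6)@(3, 13): e=[30,42,7] → X
    (3,6)@(7, 13): e=[66,-34,47] → .
    (1,7)@(3, 15): e=[44,30,5] → X
  covered (12 px):
    . . . . . . . . .
    . . . . . . . . .
    . . . X . . . . .
    . . X X . . . . .
    . X X . . . . . .
    . X X . . . . . .
    . X X . . . . . .
    . X . . . . . . .
    . X . . . . . . .
    . X . . . . . . .
    . . . . . . . . .
    . . . . . . . . .
T3:
  2·area = 36
  edge (16, 20)→(12, 18): d=(-4,-2) top-left  bias=+0
  edge (12, 18)→(2, 4): d=(-10,-14) top-left  bias=+0
  edge (2, 4)→(16, 20): d=(14,16) right/bottom  bias=-1
    (3,5)@(7, 11): e=[18,0,18] → X  [on edge]
    (4,5)@(9, 11): e=[22,28,-14] → .
    (3,6)@(7, 13): e=[10,-20,46] → .
    (4,6)@(9, 13): e=[14,8,14] → X
    (5,6)@(11, 13): e=[18,36,-18] → .
    (4,7)@(9, 15): e=[6,-12,42] → .
    (5,7)@(11, 15): e=[10,16,10] → X
    (6,7)@(13, 15): e=[14,44,-22] → .
    (5,8)@(11, 17): e=[2,-4,38] → .
    (6,8)@(13, 17): e=[6,24,6] → X
    (7,8)@(15, 17): e=[10,52,-26] → .
    (6,9)@(13, 19): e=[-2,4,34] → .
  covered (5 px):
    . . . . . . . . .
    . . . . . . . . .
    . . . . . . . . .
    . . . . . . . . .
    . . . . . . . . .
    . . . X . . . . .
    . . . . X . . . .
    . . . . . X . . .
    . . . . . . X . .
    . . . . . . . X .
    . . . . . . . . .
    . . . . . . . . .
T4:
  2·area = 136  (B↔C swapped to make it positive)
  edge (18, 2)→(14, 10): d=(-4,8) right/bottom  bias=-1
  edge (14, 10)→(1, 2): d=(-13,-8) top-left  bias=+0
  edge (1, 2)→(18, 2): d=(17,0) top-left  bias=+0
    (1,1)@(3, 3): e=[116,3,17] → X
    (2,1)@(5, 3): e=[100,19,17] → X
    (3,1)@(7, 3): e=[84,35,17] → X
    (4,1)@(9, 3): e=[68,51,17] → X
    (5,1)@(11, 3): e=[52,67,17] → X
    (6,1)@(13, 3): e=[36,83,17] → X
    (7,1)@(15, 3): e=[20,99,17] → X
    (8,1)@(17, 3): e=[4,115,17] → X
    (1,2)@(3, 5): e=[108,-23,51] → .
    (2,2)@(5, 5): e=[92,-7,51] → .
    (3,2)@(7, 5): e=[76,9,51] → X
    (8,2)@(17, 5): e=[-4,89,51] → .
  covered (17 px):
    . . . . . . . . .
    . X X X X X X X X
    . . . X X X X X .
    . . . . . X X X .
    . . . . . . X . .
    . . . . . . . . .
    . . . . . . . . .
    . . . . . . . . .
    . . . . . . . . .
    . . . . . . . . .
    . . . . . . . . .
    . . . . . . . . .

Z-buffer (winner per pixel, '.' = empty):
  . . . . . . . . .
  . 4 4 4 4 4 4 4 4
  . . . 2 4 4 4 4 .
  . . 2 2 . 4 4 4 .
  . 2 2 . . . 4 . .
  . 2 2 3 . . . . .
  . 2 2 . 3 . . . .
  . 2 . . . 3 . . .
  . 2 0 . . . 1 1 .
  . 2 . . 1 1 1 1 .
  . . . 1 1 1 1 1 .
  . 1 1 1 . . . . .

Answer: 2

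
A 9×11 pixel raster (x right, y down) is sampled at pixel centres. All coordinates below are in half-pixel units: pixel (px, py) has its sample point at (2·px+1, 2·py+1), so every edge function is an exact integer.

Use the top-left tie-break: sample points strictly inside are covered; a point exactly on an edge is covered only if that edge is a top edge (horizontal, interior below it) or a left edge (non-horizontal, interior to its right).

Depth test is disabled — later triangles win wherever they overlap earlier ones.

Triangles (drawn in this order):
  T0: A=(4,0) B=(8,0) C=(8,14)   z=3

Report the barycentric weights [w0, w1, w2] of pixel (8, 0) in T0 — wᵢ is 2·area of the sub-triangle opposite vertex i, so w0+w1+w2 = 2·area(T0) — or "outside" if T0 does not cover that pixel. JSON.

T0:
  2·area = 56
  edge (4, 0)→(8, 0): d=(4,0) top-left  bias=+0
  edge (8, 0)→(8, 14): d=(0,14) right/bottom  bias=-1
  edge (8, 14)→(4, 0): d=(-4,-14) top-left  bias=+0
    (2,0)@(5, 1): e=[4,42,10] → X
    (3,0)@(7, 1): e=[4,14,38] → X
    (4,0)@(9, 1): e=[4,-14,66] → .
    (2,1)@(5, 3): e=[12,42,2] → X
    (4,1)@(9, 3): e=[12,-14,58] → .
    (2,2)@(5, 5): e=[20,42,-6] → .
    (3,2)@(7, 5): e=[20,14,22] → X
    (4,2)@(9, 5): e=[20,-14,50] → .
    (3,3)@(7, 7): e=[28,14,14] → X
    (4,3)@(9, 7): e=[28,-14,42] → .
    (3,4)@(7, 9): e=[36,14,6] → X
    (4,4)@(9, 9): e=[36,-14,34] → .
  covered (7 px):
    . . X X . . . . .
    . . X X . . . . .
    . . . X . . . . .
    . . . X . . . . .
    . . . X . . . . .
    . . . . . . . . .
    . . . . . . . . .
    . . . . . . . . .
    . . . . . . . . .
    . . . . . . . . .
    . . . . . . . . .

Result: "outside"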